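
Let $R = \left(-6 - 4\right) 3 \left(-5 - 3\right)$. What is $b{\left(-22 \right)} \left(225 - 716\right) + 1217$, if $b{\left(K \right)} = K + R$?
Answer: $-105821$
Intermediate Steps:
$R = 240$ ($R = - 10 \cdot 3 \left(-8\right) = \left(-10\right) \left(-24\right) = 240$)
$b{\left(K \right)} = 240 + K$ ($b{\left(K \right)} = K + 240 = 240 + K$)
$b{\left(-22 \right)} \left(225 - 716\right) + 1217 = \left(240 - 22\right) \left(225 - 716\right) + 1217 = 218 \left(-491\right) + 1217 = -107038 + 1217 = -105821$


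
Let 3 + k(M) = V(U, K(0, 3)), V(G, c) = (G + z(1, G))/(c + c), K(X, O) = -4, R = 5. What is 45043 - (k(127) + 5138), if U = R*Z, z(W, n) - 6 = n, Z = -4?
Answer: 159615/4 ≈ 39904.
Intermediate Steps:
z(W, n) = 6 + n
U = -20 (U = 5*(-4) = -20)
V(G, c) = (6 + 2*G)/(2*c) (V(G, c) = (G + (6 + G))/(c + c) = (6 + 2*G)/((2*c)) = (6 + 2*G)*(1/(2*c)) = (6 + 2*G)/(2*c))
k(M) = 5/4 (k(M) = -3 + (3 - 20)/(-4) = -3 - ¼*(-17) = -3 + 17/4 = 5/4)
45043 - (k(127) + 5138) = 45043 - (5/4 + 5138) = 45043 - 1*20557/4 = 45043 - 20557/4 = 159615/4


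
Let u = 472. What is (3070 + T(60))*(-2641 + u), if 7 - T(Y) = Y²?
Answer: 1134387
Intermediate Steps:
T(Y) = 7 - Y²
(3070 + T(60))*(-2641 + u) = (3070 + (7 - 1*60²))*(-2641 + 472) = (3070 + (7 - 1*3600))*(-2169) = (3070 + (7 - 3600))*(-2169) = (3070 - 3593)*(-2169) = -523*(-2169) = 1134387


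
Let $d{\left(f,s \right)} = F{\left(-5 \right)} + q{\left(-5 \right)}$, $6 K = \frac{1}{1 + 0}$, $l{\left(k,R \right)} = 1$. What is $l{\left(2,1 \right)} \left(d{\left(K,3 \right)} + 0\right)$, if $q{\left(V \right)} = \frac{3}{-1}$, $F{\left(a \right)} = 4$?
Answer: $1$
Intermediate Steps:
$K = \frac{1}{6}$ ($K = \frac{1}{6 \left(1 + 0\right)} = \frac{1}{6 \cdot 1} = \frac{1}{6} \cdot 1 = \frac{1}{6} \approx 0.16667$)
$q{\left(V \right)} = -3$ ($q{\left(V \right)} = 3 \left(-1\right) = -3$)
$d{\left(f,s \right)} = 1$ ($d{\left(f,s \right)} = 4 - 3 = 1$)
$l{\left(2,1 \right)} \left(d{\left(K,3 \right)} + 0\right) = 1 \left(1 + 0\right) = 1 \cdot 1 = 1$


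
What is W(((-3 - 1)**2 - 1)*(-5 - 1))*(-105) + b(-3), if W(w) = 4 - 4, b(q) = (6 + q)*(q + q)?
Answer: -18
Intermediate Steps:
b(q) = 2*q*(6 + q) (b(q) = (6 + q)*(2*q) = 2*q*(6 + q))
W(w) = 0
W(((-3 - 1)**2 - 1)*(-5 - 1))*(-105) + b(-3) = 0*(-105) + 2*(-3)*(6 - 3) = 0 + 2*(-3)*3 = 0 - 18 = -18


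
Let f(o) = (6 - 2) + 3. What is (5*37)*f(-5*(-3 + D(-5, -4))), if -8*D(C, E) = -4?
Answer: 1295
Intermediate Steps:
D(C, E) = 1/2 (D(C, E) = -1/8*(-4) = 1/2)
f(o) = 7 (f(o) = 4 + 3 = 7)
(5*37)*f(-5*(-3 + D(-5, -4))) = (5*37)*7 = 185*7 = 1295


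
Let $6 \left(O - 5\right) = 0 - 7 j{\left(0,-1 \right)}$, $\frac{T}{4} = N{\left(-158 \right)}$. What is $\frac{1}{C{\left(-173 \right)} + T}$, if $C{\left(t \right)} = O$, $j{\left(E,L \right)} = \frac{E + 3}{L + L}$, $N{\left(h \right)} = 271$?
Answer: $\frac{4}{4363} \approx 0.0009168$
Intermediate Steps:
$T = 1084$ ($T = 4 \cdot 271 = 1084$)
$j{\left(E,L \right)} = \frac{3 + E}{2 L}$
$O = \frac{27}{4}$ ($O = 5 + \frac{0 - 7 \frac{3 + 0}{2 \left(-1\right)}}{6} = 5 + \frac{0 - 7 \cdot \frac{1}{2} \left(-1\right) 3}{6} = 5 + \frac{0 - - \frac{21}{2}}{6} = 5 + \frac{0 + \frac{21}{2}}{6} = 5 + \frac{1}{6} \cdot \frac{21}{2} = 5 + \frac{7}{4} = \frac{27}{4} \approx 6.75$)
$C{\left(t \right)} = \frac{27}{4}$
$\frac{1}{C{\left(-173 \right)} + T} = \frac{1}{\frac{27}{4} + 1084} = \frac{1}{\frac{4363}{4}} = \frac{4}{4363}$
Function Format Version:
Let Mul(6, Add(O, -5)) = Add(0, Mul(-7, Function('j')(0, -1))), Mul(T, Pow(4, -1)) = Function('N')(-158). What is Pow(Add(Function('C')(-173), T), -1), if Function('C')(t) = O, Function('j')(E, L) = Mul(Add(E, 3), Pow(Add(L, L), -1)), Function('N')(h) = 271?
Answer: Rational(4, 4363) ≈ 0.00091680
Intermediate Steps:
T = 1084 (T = Mul(4, 271) = 1084)
Function('j')(E, L) = Mul(Rational(1, 2), Pow(L, -1), Add(3, E)) (Function('j')(E, L) = Mul(Add(3, E), Pow(Mul(2, L), -1)) = Mul(Add(3, E), Mul(Rational(1, 2), Pow(L, -1))) = Mul(Rational(1, 2), Pow(L, -1), Add(3, E)))
O = Rational(27, 4) (O = Add(5, Mul(Rational(1, 6), Add(0, Mul(-7, Mul(Rational(1, 2), Pow(-1, -1), Add(3, 0)))))) = Add(5, Mul(Rational(1, 6), Add(0, Mul(-7, Mul(Rational(1, 2), -1, 3))))) = Add(5, Mul(Rational(1, 6), Add(0, Mul(-7, Rational(-3, 2))))) = Add(5, Mul(Rational(1, 6), Add(0, Rational(21, 2)))) = Add(5, Mul(Rational(1, 6), Rational(21, 2))) = Add(5, Rational(7, 4)) = Rational(27, 4) ≈ 6.7500)
Function('C')(t) = Rational(27, 4)
Pow(Add(Function('C')(-173), T), -1) = Pow(Add(Rational(27, 4), 1084), -1) = Pow(Rational(4363, 4), -1) = Rational(4, 4363)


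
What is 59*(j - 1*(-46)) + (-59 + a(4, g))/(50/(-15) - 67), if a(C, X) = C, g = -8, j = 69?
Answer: 1431800/211 ≈ 6785.8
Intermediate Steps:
59*(j - 1*(-46)) + (-59 + a(4, g))/(50/(-15) - 67) = 59*(69 - 1*(-46)) + (-59 + 4)/(50/(-15) - 67) = 59*(69 + 46) - 55/(50*(-1/15) - 67) = 59*115 - 55/(-10/3 - 67) = 6785 - 55/(-211/3) = 6785 - 55*(-3/211) = 6785 + 165/211 = 1431800/211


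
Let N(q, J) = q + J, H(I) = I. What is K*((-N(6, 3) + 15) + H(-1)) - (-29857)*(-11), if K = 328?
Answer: -326787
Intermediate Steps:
N(q, J) = J + q
K*((-N(6, 3) + 15) + H(-1)) - (-29857)*(-11) = 328*((-(3 + 6) + 15) - 1) - (-29857)*(-11) = 328*((-1*9 + 15) - 1) - 1*328427 = 328*((-9 + 15) - 1) - 328427 = 328*(6 - 1) - 328427 = 328*5 - 328427 = 1640 - 328427 = -326787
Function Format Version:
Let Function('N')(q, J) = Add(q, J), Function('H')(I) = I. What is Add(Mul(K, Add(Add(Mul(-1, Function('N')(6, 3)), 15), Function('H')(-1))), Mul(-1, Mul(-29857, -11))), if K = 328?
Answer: -326787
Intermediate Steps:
Function('N')(q, J) = Add(J, q)
Add(Mul(K, Add(Add(Mul(-1, Function('N')(6, 3)), 15), Function('H')(-1))), Mul(-1, Mul(-29857, -11))) = Add(Mul(328, Add(Add(Mul(-1, Add(3, 6)), 15), -1)), Mul(-1, Mul(-29857, -11))) = Add(Mul(328, Add(Add(Mul(-1, 9), 15), -1)), Mul(-1, 328427)) = Add(Mul(328, Add(Add(-9, 15), -1)), -328427) = Add(Mul(328, Add(6, -1)), -328427) = Add(Mul(328, 5), -328427) = Add(1640, -328427) = -326787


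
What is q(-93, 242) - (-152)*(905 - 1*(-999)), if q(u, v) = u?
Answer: 289315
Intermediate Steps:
q(-93, 242) - (-152)*(905 - 1*(-999)) = -93 - (-152)*(905 - 1*(-999)) = -93 - (-152)*(905 + 999) = -93 - (-152)*1904 = -93 - 1*(-289408) = -93 + 289408 = 289315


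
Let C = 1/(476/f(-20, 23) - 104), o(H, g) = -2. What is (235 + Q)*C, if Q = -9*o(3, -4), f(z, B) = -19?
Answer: -4807/2452 ≈ -1.9604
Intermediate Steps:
Q = 18 (Q = -9*(-2) = 18)
C = -19/2452 (C = 1/(476/(-19) - 104) = 1/(476*(-1/19) - 104) = 1/(-476/19 - 104) = 1/(-2452/19) = -19/2452 ≈ -0.0077488)
(235 + Q)*C = (235 + 18)*(-19/2452) = 253*(-19/2452) = -4807/2452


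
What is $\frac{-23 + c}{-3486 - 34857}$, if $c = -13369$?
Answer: $\frac{4464}{12781} \approx 0.34927$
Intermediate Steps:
$\frac{-23 + c}{-3486 - 34857} = \frac{-23 - 13369}{-3486 - 34857} = - \frac{13392}{-38343} = \left(-13392\right) \left(- \frac{1}{38343}\right) = \frac{4464}{12781}$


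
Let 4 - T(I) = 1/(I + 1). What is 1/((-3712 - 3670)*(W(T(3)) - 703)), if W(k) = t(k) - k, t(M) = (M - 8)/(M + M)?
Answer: 30/156642349 ≈ 1.9152e-7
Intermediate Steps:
T(I) = 4 - 1/(1 + I) (T(I) = 4 - 1/(I + 1) = 4 - 1/(1 + I))
t(M) = (-8 + M)/(2*M) (t(M) = (-8 + M)/((2*M)) = (-8 + M)*(1/(2*M)) = (-8 + M)/(2*M))
W(k) = -k + (-8 + k)/(2*k) (W(k) = (-8 + k)/(2*k) - k = -k + (-8 + k)/(2*k))
1/((-3712 - 3670)*(W(T(3)) - 703)) = 1/((-3712 - 3670)*((½ - (3 + 4*3)/(1 + 3) - 4*(1 + 3)/(3 + 4*3)) - 703)) = 1/(-7382*((½ - (3 + 12)/4 - 4*4/(3 + 12)) - 703)) = 1/(-7382*((½ - 15/4 - 4/((¼)*15)) - 703)) = 1/(-7382*((½ - 1*15/4 - 4/15/4) - 703)) = 1/(-7382*((½ - 15/4 - 4*4/15) - 703)) = 1/(-7382*((½ - 15/4 - 16/15) - 703)) = 1/(-7382*(-259/60 - 703)) = 1/(-7382*(-42439/60)) = 1/(156642349/30) = 30/156642349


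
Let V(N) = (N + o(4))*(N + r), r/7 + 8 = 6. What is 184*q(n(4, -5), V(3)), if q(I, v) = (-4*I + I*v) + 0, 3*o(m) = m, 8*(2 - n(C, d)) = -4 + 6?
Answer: -49910/3 ≈ -16637.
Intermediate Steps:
r = -14 (r = -56 + 7*6 = -56 + 42 = -14)
n(C, d) = 7/4 (n(C, d) = 2 - (-4 + 6)/8 = 2 - ⅛*2 = 2 - ¼ = 7/4)
o(m) = m/3
V(N) = (-14 + N)*(4/3 + N) (V(N) = (N + (⅓)*4)*(N - 14) = (N + 4/3)*(-14 + N) = (4/3 + N)*(-14 + N) = (-14 + N)*(4/3 + N))
q(I, v) = -4*I + I*v
184*q(n(4, -5), V(3)) = 184*(7*(-4 + (-56/3 + 3² - 38/3*3))/4) = 184*(7*(-4 + (-56/3 + 9 - 38))/4) = 184*(7*(-4 - 143/3)/4) = 184*((7/4)*(-155/3)) = 184*(-1085/12) = -49910/3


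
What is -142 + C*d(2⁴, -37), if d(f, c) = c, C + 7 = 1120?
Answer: -41323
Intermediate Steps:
C = 1113 (C = -7 + 1120 = 1113)
-142 + C*d(2⁴, -37) = -142 + 1113*(-37) = -142 - 41181 = -41323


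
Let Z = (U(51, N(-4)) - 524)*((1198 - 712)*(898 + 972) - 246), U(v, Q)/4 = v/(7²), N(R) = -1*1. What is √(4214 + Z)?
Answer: I*√23142990442/7 ≈ 21733.0*I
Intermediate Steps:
N(R) = -1
U(v, Q) = 4*v/49 (U(v, Q) = 4*(v/(7²)) = 4*(v/49) = 4*v/49)
Z = -23143196928/49 (Z = ((4/49)*51 - 524)*((1198 - 712)*(898 + 972) - 246) = (204/49 - 524)*(486*1870 - 246) = -25472*(908820 - 246)/49 = -25472/49*908574 = -23143196928/49 ≈ -4.7231e+8)
√(4214 + Z) = √(4214 - 23143196928/49) = √(-23142990442/49) = I*√23142990442/7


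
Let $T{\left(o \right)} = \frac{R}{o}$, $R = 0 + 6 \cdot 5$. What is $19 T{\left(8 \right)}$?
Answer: $\frac{285}{4} \approx 71.25$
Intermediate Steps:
$R = 30$ ($R = 0 + 30 = 30$)
$T{\left(o \right)} = \frac{30}{o}$
$19 T{\left(8 \right)} = 19 \cdot \frac{30}{8} = 19 \cdot 30 \cdot \frac{1}{8} = 19 \cdot \frac{15}{4} = \frac{285}{4}$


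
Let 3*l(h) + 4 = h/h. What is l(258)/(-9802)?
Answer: 1/9802 ≈ 0.00010202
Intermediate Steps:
l(h) = -1 (l(h) = -4/3 + (h/h)/3 = -4/3 + (⅓)*1 = -4/3 + ⅓ = -1)
l(258)/(-9802) = -1/(-9802) = -1*(-1/9802) = 1/9802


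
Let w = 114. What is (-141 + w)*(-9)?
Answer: 243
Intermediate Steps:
(-141 + w)*(-9) = (-141 + 114)*(-9) = -27*(-9) = 243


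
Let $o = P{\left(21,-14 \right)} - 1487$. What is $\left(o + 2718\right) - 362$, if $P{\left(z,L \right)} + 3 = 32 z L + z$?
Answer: $-8521$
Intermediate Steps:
$P{\left(z,L \right)} = -3 + z + 32 L z$ ($P{\left(z,L \right)} = -3 + \left(32 z L + z\right) = -3 + \left(32 L z + z\right) = -3 + \left(z + 32 L z\right) = -3 + z + 32 L z$)
$o = -10877$ ($o = \left(-3 + 21 + 32 \left(-14\right) 21\right) - 1487 = \left(-3 + 21 - 9408\right) - 1487 = -9390 - 1487 = -10877$)
$\left(o + 2718\right) - 362 = \left(-10877 + 2718\right) - 362 = -8159 - 362 = -8521$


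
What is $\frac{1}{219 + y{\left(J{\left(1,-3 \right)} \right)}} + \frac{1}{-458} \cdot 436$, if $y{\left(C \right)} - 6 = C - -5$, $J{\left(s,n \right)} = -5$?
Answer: $- \frac{48821}{51525} \approx -0.94752$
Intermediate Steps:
$y{\left(C \right)} = 11 + C$ ($y{\left(C \right)} = 6 + \left(C - -5\right) = 6 + \left(C + 5\right) = 6 + \left(5 + C\right) = 11 + C$)
$\frac{1}{219 + y{\left(J{\left(1,-3 \right)} \right)}} + \frac{1}{-458} \cdot 436 = \frac{1}{219 + \left(11 - 5\right)} + \frac{1}{-458} \cdot 436 = \frac{1}{219 + 6} - \frac{218}{229} = \frac{1}{225} - \frac{218}{229} = - \frac{48821}{51525}$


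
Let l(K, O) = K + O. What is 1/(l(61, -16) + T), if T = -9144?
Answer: -1/9099 ≈ -0.00010990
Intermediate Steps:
1/(l(61, -16) + T) = 1/((61 - 16) - 9144) = 1/(45 - 9144) = 1/(-9099) = -1/9099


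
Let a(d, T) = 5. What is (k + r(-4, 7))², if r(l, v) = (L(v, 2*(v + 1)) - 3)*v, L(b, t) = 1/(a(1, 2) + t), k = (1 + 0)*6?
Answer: 1936/9 ≈ 215.11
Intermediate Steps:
k = 6 (k = 1*6 = 6)
L(b, t) = 1/(5 + t)
r(l, v) = v*(-3 + 1/(7 + 2*v)) (r(l, v) = (1/(5 + 2*(v + 1)) - 3)*v = (1/(5 + 2*(1 + v)) - 3)*v = (1/(5 + (2 + 2*v)) - 3)*v = (1/(7 + 2*v) - 3)*v = (-3 + 1/(7 + 2*v))*v = v*(-3 + 1/(7 + 2*v)))
(k + r(-4, 7))² = (6 - 2*7*(10 + 3*7)/(7 + 2*7))² = (6 - 2*7*(10 + 21)/(7 + 14))² = (6 - 2*7*31/21)² = (6 - 2*7*1/21*31)² = (6 - 62/3)² = (-44/3)² = 1936/9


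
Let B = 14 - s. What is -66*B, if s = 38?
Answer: 1584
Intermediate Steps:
B = -24 (B = 14 - 1*38 = 14 - 38 = -24)
-66*B = -66*(-24) = 1584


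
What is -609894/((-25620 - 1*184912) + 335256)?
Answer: -304947/62362 ≈ -4.8899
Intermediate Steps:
-609894/((-25620 - 1*184912) + 335256) = -609894/((-25620 - 184912) + 335256) = -609894/(-210532 + 335256) = -609894/124724 = -609894*1/124724 = -304947/62362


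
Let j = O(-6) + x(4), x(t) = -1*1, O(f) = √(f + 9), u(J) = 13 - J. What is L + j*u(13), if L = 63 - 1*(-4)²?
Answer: 47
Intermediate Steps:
O(f) = √(9 + f)
x(t) = -1
L = 47 (L = 63 - 1*16 = 63 - 16 = 47)
j = -1 + √3 (j = √(9 - 6) - 1 = √3 - 1 = -1 + √3 ≈ 0.73205)
L + j*u(13) = 47 + (-1 + √3)*(13 - 1*13) = 47 + (-1 + √3)*(13 - 13) = 47 + (-1 + √3)*0 = 47 + 0 = 47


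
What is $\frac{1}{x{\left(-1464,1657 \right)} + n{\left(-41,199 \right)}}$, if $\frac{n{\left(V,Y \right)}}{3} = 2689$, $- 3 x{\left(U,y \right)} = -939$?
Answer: $\frac{1}{8380} \approx 0.00011933$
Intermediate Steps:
$x{\left(U,y \right)} = 313$ ($x{\left(U,y \right)} = \left(- \frac{1}{3}\right) \left(-939\right) = 313$)
$n{\left(V,Y \right)} = 8067$ ($n{\left(V,Y \right)} = 3 \cdot 2689 = 8067$)
$\frac{1}{x{\left(-1464,1657 \right)} + n{\left(-41,199 \right)}} = \frac{1}{313 + 8067} = \frac{1}{8380}$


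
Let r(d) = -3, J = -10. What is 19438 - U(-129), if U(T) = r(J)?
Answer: 19441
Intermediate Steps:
U(T) = -3
19438 - U(-129) = 19438 - 1*(-3) = 19438 + 3 = 19441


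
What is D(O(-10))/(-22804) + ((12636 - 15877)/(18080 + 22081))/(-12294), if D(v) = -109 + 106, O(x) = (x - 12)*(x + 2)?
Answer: 777562883/5629615886268 ≈ 0.00013812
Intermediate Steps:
O(x) = (-12 + x)*(2 + x)
D(v) = -3
D(O(-10))/(-22804) + ((12636 - 15877)/(18080 + 22081))/(-12294) = -3/(-22804) + ((12636 - 15877)/(18080 + 22081))/(-12294) = -3*(-1/22804) - 3241/40161*(-1/12294) = 3/22804 - 3241*1/40161*(-1/12294) = 3/22804 - 3241/40161*(-1/12294) = 3/22804 + 3241/493739334 = 777562883/5629615886268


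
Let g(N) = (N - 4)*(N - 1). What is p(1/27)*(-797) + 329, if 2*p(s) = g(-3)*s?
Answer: -2275/27 ≈ -84.259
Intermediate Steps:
g(N) = (-1 + N)*(-4 + N) (g(N) = (-4 + N)*(-1 + N) = (-1 + N)*(-4 + N))
p(s) = 14*s (p(s) = ((4 + (-3)² - 5*(-3))*s)/2 = ((4 + 9 + 15)*s)/2 = (28*s)/2 = 14*s)
p(1/27)*(-797) + 329 = (14/27)*(-797) + 329 = -11158/27 + 329 = -2275/27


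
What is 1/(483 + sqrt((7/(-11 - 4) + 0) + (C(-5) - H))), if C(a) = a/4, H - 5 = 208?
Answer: 28980/14010223 - 2*I*sqrt(193245)/14010223 ≈ 0.0020685 - 6.2754e-5*I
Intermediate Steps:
H = 213 (H = 5 + 208 = 213)
C(a) = a/4 (C(a) = a*(1/4) = a/4)
1/(483 + sqrt((7/(-11 - 4) + 0) + (C(-5) - H))) = 1/(483 + sqrt((7/(-11 - 4) + 0) + ((1/4)*(-5) - 1*213))) = 1/(483 + sqrt((7/(-15) + 0) + (-5/4 - 213))) = 1/(483 + sqrt((-1/15*7 + 0) - 857/4)) = 1/(483 + sqrt((-7/15 + 0) - 857/4)) = 1/(483 + sqrt(-7/15 - 857/4)) = 1/(483 + sqrt(-12883/60)) = 1/(483 + I*sqrt(193245)/30)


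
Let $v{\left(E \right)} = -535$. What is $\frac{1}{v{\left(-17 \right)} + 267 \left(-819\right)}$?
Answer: $- \frac{1}{219208} \approx -4.5619 \cdot 10^{-6}$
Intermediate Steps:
$\frac{1}{v{\left(-17 \right)} + 267 \left(-819\right)} = \frac{1}{-535 + 267 \left(-819\right)} = \frac{1}{-535 - 218673} = \frac{1}{-219208} = - \frac{1}{219208}$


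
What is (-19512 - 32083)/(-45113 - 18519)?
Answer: 51595/63632 ≈ 0.81083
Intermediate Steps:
(-19512 - 32083)/(-45113 - 18519) = -51595/(-63632) = -51595*(-1/63632) = 51595/63632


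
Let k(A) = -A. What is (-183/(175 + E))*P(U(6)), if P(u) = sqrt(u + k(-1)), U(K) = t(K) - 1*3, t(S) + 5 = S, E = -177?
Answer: 183*I/2 ≈ 91.5*I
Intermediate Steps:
t(S) = -5 + S
U(K) = -8 + K (U(K) = (-5 + K) - 1*3 = (-5 + K) - 3 = -8 + K)
P(u) = sqrt(1 + u) (P(u) = sqrt(u - 1*(-1)) = sqrt(u + 1) = sqrt(1 + u))
(-183/(175 + E))*P(U(6)) = (-183/(175 - 177))*sqrt(1 + (-8 + 6)) = (-183/(-2))*sqrt(1 - 2) = (-183*(-1/2))*sqrt(-1) = 183*I/2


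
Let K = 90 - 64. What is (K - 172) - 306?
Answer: -452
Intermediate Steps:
K = 26
(K - 172) - 306 = (26 - 172) - 306 = -146 - 306 = -452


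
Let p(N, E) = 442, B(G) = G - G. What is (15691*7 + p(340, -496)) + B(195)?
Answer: 110279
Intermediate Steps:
B(G) = 0
(15691*7 + p(340, -496)) + B(195) = (15691*7 + 442) + 0 = (109837 + 442) + 0 = 110279 + 0 = 110279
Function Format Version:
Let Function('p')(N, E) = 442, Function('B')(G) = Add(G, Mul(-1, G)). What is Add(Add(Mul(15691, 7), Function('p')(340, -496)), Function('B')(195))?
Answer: 110279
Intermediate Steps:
Function('B')(G) = 0
Add(Add(Mul(15691, 7), Function('p')(340, -496)), Function('B')(195)) = Add(Add(Mul(15691, 7), 442), 0) = Add(Add(109837, 442), 0) = Add(110279, 0) = 110279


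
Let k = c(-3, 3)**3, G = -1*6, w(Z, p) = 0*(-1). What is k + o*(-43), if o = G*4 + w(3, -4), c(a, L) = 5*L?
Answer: 4407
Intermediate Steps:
w(Z, p) = 0
G = -6
o = -24 (o = -6*4 + 0 = -24 + 0 = -24)
k = 3375 (k = (5*3)**3 = 15**3 = 3375)
k + o*(-43) = 3375 - 24*(-43) = 3375 + 1032 = 4407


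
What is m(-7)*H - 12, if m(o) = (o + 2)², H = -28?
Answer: -712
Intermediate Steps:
m(o) = (2 + o)²
m(-7)*H - 12 = (2 - 7)²*(-28) - 12 = (-5)²*(-28) - 12 = 25*(-28) - 12 = -700 - 12 = -712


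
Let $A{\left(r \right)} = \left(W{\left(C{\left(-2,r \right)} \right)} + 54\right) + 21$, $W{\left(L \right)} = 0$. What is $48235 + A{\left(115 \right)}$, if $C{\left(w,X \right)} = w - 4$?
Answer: $48310$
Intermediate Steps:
$C{\left(w,X \right)} = -4 + w$
$A{\left(r \right)} = 75$ ($A{\left(r \right)} = \left(0 + 54\right) + 21 = 54 + 21 = 75$)
$48235 + A{\left(115 \right)} = 48235 + 75 = 48310$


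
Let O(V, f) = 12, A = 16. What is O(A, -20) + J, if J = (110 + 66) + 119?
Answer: 307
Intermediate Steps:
J = 295 (J = 176 + 119 = 295)
O(A, -20) + J = 12 + 295 = 307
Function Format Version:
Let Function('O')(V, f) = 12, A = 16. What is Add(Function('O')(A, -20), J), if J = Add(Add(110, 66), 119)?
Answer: 307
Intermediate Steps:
J = 295 (J = Add(176, 119) = 295)
Add(Function('O')(A, -20), J) = Add(12, 295) = 307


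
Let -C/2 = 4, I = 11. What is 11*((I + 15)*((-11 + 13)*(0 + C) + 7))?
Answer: -2574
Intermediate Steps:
C = -8 (C = -2*4 = -8)
11*((I + 15)*((-11 + 13)*(0 + C) + 7)) = 11*((11 + 15)*((-11 + 13)*(0 - 8) + 7)) = 11*(26*(2*(-8) + 7)) = 11*(26*(-16 + 7)) = 11*(26*(-9)) = 11*(-234) = -2574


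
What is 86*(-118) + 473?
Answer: -9675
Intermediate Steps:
86*(-118) + 473 = -10148 + 473 = -9675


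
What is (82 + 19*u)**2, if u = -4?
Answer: 36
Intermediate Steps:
(82 + 19*u)**2 = (82 + 19*(-4))**2 = (82 - 76)**2 = 6**2 = 36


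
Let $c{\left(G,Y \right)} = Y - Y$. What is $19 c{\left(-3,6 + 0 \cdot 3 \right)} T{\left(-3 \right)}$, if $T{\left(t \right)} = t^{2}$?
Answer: $0$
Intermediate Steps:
$c{\left(G,Y \right)} = 0$
$19 c{\left(-3,6 + 0 \cdot 3 \right)} T{\left(-3 \right)} = 19 \cdot 0 \left(-3\right)^{2} = 0 \cdot 9 = 0$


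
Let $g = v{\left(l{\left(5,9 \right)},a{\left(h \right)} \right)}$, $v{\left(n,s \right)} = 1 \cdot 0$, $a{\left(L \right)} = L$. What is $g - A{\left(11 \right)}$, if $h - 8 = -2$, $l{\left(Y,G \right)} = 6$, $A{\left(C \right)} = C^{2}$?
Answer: $-121$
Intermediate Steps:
$h = 6$ ($h = 8 - 2 = 6$)
$v{\left(n,s \right)} = 0$
$g = 0$
$g - A{\left(11 \right)} = 0 - 11^{2} = 0 - 121 = -121$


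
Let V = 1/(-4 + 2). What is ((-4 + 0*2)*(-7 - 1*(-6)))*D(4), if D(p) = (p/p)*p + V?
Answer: 14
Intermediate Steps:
V = -½ (V = 1/(-2) = -½ ≈ -0.50000)
D(p) = -½ + p (D(p) = (p/p)*p - ½ = 1*p - ½ = p - ½ = -½ + p)
((-4 + 0*2)*(-7 - 1*(-6)))*D(4) = ((-4 + 0*2)*(-7 - 1*(-6)))*(-½ + 4) = ((-4 + 0)*(-7 + 6))*(7/2) = -4*(-1)*(7/2) = 4*(7/2) = 14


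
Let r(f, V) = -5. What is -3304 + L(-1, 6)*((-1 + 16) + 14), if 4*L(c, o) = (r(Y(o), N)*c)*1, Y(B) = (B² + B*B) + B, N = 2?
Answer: -13071/4 ≈ -3267.8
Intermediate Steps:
Y(B) = B + 2*B² (Y(B) = (B² + B²) + B = 2*B² + B = B + 2*B²)
L(c, o) = -5*c/4 (L(c, o) = (-5*c*1)/4 = (-5*c)/4 = -5*c/4)
-3304 + L(-1, 6)*((-1 + 16) + 14) = -3304 + (-5/4*(-1))*((-1 + 16) + 14) = -3304 + 5*(15 + 14)/4 = -3304 + (5/4)*29 = -3304 + 145/4 = -13071/4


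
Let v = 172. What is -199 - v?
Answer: -371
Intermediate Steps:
-199 - v = -199 - 1*172 = -199 - 172 = -371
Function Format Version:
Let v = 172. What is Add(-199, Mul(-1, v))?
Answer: -371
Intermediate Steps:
Add(-199, Mul(-1, v)) = Add(-199, Mul(-1, 172)) = Add(-199, -172) = -371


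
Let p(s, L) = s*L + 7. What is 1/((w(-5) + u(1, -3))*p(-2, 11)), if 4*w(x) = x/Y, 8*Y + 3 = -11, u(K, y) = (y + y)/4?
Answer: 14/165 ≈ 0.084849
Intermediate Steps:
u(K, y) = y/2 (u(K, y) = (2*y)*(¼) = y/2)
Y = -7/4 (Y = -3/8 + (⅛)*(-11) = -3/8 - 11/8 = -7/4 ≈ -1.7500)
w(x) = -x/7 (w(x) = (x/(-7/4))/4 = (x*(-4/7))/4 = (-4*x/7)/4 = -x/7)
p(s, L) = 7 + L*s (p(s, L) = L*s + 7 = 7 + L*s)
1/((w(-5) + u(1, -3))*p(-2, 11)) = 1/((-⅐*(-5) + (½)*(-3))*(7 + 11*(-2))) = 1/((5/7 - 3/2)*(7 - 22)) = 1/(-11/14*(-15)) = 1/(165/14) = 14/165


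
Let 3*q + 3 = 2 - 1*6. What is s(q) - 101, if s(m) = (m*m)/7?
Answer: -902/9 ≈ -100.22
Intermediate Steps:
q = -7/3 (q = -1 + (2 - 1*6)/3 = -1 + (2 - 6)/3 = -1 + (1/3)*(-4) = -1 - 4/3 = -7/3 ≈ -2.3333)
s(m) = m**2/7 (s(m) = m**2*(1/7) = m**2/7)
s(q) - 101 = (-7/3)**2/7 - 101 = (1/7)*(49/9) - 101 = 7/9 - 101 = -902/9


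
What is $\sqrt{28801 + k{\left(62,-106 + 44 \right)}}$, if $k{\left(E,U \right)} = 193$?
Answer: $\sqrt{28994} \approx 170.28$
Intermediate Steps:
$\sqrt{28801 + k{\left(62,-106 + 44 \right)}} = \sqrt{28801 + 193} = \sqrt{28994}$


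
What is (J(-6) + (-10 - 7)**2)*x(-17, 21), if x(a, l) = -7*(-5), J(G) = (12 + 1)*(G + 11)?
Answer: 12390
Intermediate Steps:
J(G) = 143 + 13*G (J(G) = 13*(11 + G) = 143 + 13*G)
x(a, l) = 35
(J(-6) + (-10 - 7)**2)*x(-17, 21) = ((143 + 13*(-6)) + (-10 - 7)**2)*35 = ((143 - 78) + (-17)**2)*35 = (65 + 289)*35 = 354*35 = 12390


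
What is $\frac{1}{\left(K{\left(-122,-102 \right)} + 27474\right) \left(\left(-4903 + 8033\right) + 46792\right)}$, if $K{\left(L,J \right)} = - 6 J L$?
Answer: $- \frac{1}{2355819180} \approx -4.2448 \cdot 10^{-10}$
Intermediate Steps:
$K{\left(L,J \right)} = - 6 J L$
$\frac{1}{\left(K{\left(-122,-102 \right)} + 27474\right) \left(\left(-4903 + 8033\right) + 46792\right)} = \frac{1}{\left(\left(-6\right) \left(-102\right) \left(-122\right) + 27474\right) \left(\left(-4903 + 8033\right) + 46792\right)} = \frac{1}{\left(-74664 + 27474\right) \left(3130 + 46792\right)} = \frac{1}{\left(-47190\right) 49922} = \frac{1}{-2355819180} = - \frac{1}{2355819180}$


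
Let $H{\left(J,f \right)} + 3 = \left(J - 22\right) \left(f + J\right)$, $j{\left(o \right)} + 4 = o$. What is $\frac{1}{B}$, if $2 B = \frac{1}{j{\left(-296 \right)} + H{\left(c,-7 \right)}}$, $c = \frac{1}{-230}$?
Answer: $- \frac{7875429}{26450} \approx -297.75$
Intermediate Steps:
$j{\left(o \right)} = -4 + o$
$c = - \frac{1}{230} \approx -0.0043478$
$H{\left(J,f \right)} = -3 + \left(-22 + J\right) \left(J + f\right)$ ($H{\left(J,f \right)} = -3 + \left(J - 22\right) \left(f + J\right) = -3 + \left(-22 + J\right) \left(J + f\right)$)
$B = - \frac{26450}{7875429}$ ($B = \frac{1}{2 \left(\left(-4 - 296\right) - \left(- \frac{34759}{230} - \frac{1}{52900}\right)\right)} = \frac{1}{2 \left(-300 + \left(-3 + \frac{1}{52900} + \frac{11}{115} + 154 + \frac{7}{230}\right)\right)} = \frac{1}{2 \left(-300 + \frac{7994571}{52900}\right)} = \frac{1}{2 \left(- \frac{7875429}{52900}\right)} = \frac{1}{2} \left(- \frac{52900}{7875429}\right) = - \frac{26450}{7875429} \approx -0.0033585$)
$\frac{1}{B} = \frac{1}{- \frac{26450}{7875429}} = - \frac{7875429}{26450}$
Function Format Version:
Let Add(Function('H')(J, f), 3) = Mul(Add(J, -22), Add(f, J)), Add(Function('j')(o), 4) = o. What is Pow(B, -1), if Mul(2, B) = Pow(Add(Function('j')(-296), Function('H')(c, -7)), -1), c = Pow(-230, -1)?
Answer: Rational(-7875429, 26450) ≈ -297.75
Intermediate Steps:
Function('j')(o) = Add(-4, o)
c = Rational(-1, 230) ≈ -0.0043478
Function('H')(J, f) = Add(-3, Mul(Add(-22, J), Add(J, f))) (Function('H')(J, f) = Add(-3, Mul(Add(J, -22), Add(f, J))) = Add(-3, Mul(Add(-22, J), Add(J, f))))
B = Rational(-26450, 7875429) (B = Mul(Rational(1, 2), Pow(Add(Add(-4, -296), Add(-3, Pow(Rational(-1, 230), 2), Mul(-22, Rational(-1, 230)), Mul(-22, -7), Mul(Rational(-1, 230), -7))), -1)) = Mul(Rational(1, 2), Pow(Add(-300, Add(-3, Rational(1, 52900), Rational(11, 115), 154, Rational(7, 230))), -1)) = Mul(Rational(1, 2), Pow(Add(-300, Rational(7994571, 52900)), -1)) = Mul(Rational(1, 2), Pow(Rational(-7875429, 52900), -1)) = Mul(Rational(1, 2), Rational(-52900, 7875429)) = Rational(-26450, 7875429) ≈ -0.0033585)
Pow(B, -1) = Pow(Rational(-26450, 7875429), -1) = Rational(-7875429, 26450)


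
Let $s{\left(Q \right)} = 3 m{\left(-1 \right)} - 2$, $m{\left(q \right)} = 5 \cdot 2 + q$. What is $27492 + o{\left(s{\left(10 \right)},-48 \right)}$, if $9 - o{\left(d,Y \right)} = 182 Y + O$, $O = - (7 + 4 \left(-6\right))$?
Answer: $36220$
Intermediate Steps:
$m{\left(q \right)} = 10 + q$
$s{\left(Q \right)} = 25$ ($s{\left(Q \right)} = 3 \left(10 - 1\right) - 2 = 3 \cdot 9 - 2 = 27 - 2 = 25$)
$O = 17$ ($O = - (7 - 24) = \left(-1\right) \left(-17\right) = 17$)
$o{\left(d,Y \right)} = -8 - 182 Y$ ($o{\left(d,Y \right)} = 9 - \left(182 Y + 17\right) = 9 - \left(17 + 182 Y\right) = -8 - 182 Y$)
$27492 + o{\left(s{\left(10 \right)},-48 \right)} = 27492 - -8728 = 27492 + \left(-8 + 8736\right) = 27492 + 8728 = 36220$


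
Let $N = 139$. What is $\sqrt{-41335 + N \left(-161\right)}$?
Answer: $i \sqrt{63714} \approx 252.42 i$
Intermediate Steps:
$\sqrt{-41335 + N \left(-161\right)} = \sqrt{-41335 + 139 \left(-161\right)} = \sqrt{-41335 - 22379} = \sqrt{-63714} = i \sqrt{63714}$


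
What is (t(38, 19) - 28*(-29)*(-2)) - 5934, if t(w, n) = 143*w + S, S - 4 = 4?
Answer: -2116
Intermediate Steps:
S = 8 (S = 4 + 4 = 8)
t(w, n) = 8 + 143*w (t(w, n) = 143*w + 8 = 8 + 143*w)
(t(38, 19) - 28*(-29)*(-2)) - 5934 = ((8 + 143*38) - 28*(-29)*(-2)) - 5934 = ((8 + 5434) + 812*(-2)) - 5934 = (5442 - 1624) - 5934 = 3818 - 5934 = -2116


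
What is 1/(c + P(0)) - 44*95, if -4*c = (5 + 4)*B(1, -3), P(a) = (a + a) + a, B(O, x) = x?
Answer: -112856/27 ≈ -4179.9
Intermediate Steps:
P(a) = 3*a (P(a) = 2*a + a = 3*a)
c = 27/4 (c = -(5 + 4)*(-3)/4 = -9*(-3)/4 = -¼*(-27) = 27/4 ≈ 6.7500)
1/(c + P(0)) - 44*95 = 1/(27/4 + 3*0) - 44*95 = 1/(27/4 + 0) - 4180 = 1/(27/4) - 4180 = 4/27 - 4180 = -112856/27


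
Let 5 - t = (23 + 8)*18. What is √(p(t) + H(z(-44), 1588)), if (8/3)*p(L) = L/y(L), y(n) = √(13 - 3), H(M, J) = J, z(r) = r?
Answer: √(635200 - 8295*√10)/20 ≈ 39.018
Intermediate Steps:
y(n) = √10
t = -553 (t = 5 - (23 + 8)*18 = 5 - 31*18 = 5 - 1*558 = 5 - 558 = -553)
p(L) = 3*L*√10/80 (p(L) = 3*(L/(√10))/8 = 3*(L*(√10/10))/8 = 3*(L*√10/10)/8 = 3*L*√10/80)
√(p(t) + H(z(-44), 1588)) = √((3/80)*(-553)*√10 + 1588) = √(-1659*√10/80 + 1588) = √(1588 - 1659*√10/80)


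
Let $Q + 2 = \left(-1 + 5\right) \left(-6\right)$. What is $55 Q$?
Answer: $-1430$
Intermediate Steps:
$Q = -26$ ($Q = -2 + \left(-1 + 5\right) \left(-6\right) = -2 + 4 \left(-6\right) = -2 - 24 = -26$)
$55 Q = 55 \left(-26\right) = -1430$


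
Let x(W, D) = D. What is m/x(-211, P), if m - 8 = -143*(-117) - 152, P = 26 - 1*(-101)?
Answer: 16587/127 ≈ 130.61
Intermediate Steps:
P = 127 (P = 26 + 101 = 127)
m = 16587 (m = 8 + (-143*(-117) - 152) = 8 + (16731 - 152) = 8 + 16579 = 16587)
m/x(-211, P) = 16587/127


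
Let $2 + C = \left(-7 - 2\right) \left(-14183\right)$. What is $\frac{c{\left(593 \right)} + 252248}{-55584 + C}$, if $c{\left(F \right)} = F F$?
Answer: $\frac{603897}{72061} \approx 8.3804$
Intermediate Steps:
$c{\left(F \right)} = F^{2}$
$C = 127645$ ($C = -2 + \left(-7 - 2\right) \left(-14183\right) = -2 - -127647 = -2 + 127647 = 127645$)
$\frac{c{\left(593 \right)} + 252248}{-55584 + C} = \frac{593^{2} + 252248}{-55584 + 127645} = \frac{351649 + 252248}{72061} = 603897 \cdot \frac{1}{72061} = \frac{603897}{72061}$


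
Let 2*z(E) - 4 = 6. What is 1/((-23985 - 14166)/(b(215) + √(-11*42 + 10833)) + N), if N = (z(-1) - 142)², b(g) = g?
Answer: 664741261/12324032160925 - 38151*√10371/12324032160925 ≈ 5.3623e-5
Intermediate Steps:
z(E) = 5 (z(E) = 2 + (½)*6 = 2 + 3 = 5)
N = 18769 (N = (5 - 142)² = (-137)² = 18769)
1/((-23985 - 14166)/(b(215) + √(-11*42 + 10833)) + N) = 1/((-23985 - 14166)/(215 + √(-11*42 + 10833)) + 18769) = 1/(-38151/(215 + √(-462 + 10833)) + 18769) = 1/(-38151/(215 + √10371) + 18769) = 1/(18769 - 38151/(215 + √10371))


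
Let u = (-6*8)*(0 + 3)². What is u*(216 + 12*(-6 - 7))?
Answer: -25920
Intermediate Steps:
u = -432 (u = -48*3² = -48*9 = -432)
u*(216 + 12*(-6 - 7)) = -432*(216 + 12*(-6 - 7)) = -432*(216 + 12*(-13)) = -432*(216 - 156) = -432*60 = -25920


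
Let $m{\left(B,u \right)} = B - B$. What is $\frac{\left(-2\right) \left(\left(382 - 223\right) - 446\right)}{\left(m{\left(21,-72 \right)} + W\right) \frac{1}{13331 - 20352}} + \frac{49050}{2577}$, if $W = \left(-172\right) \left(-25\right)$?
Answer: $- \frac{1695755693}{1846850} \approx -918.19$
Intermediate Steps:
$m{\left(B,u \right)} = 0$
$W = 4300$
$\frac{\left(-2\right) \left(\left(382 - 223\right) - 446\right)}{\left(m{\left(21,-72 \right)} + W\right) \frac{1}{13331 - 20352}} + \frac{49050}{2577} = \frac{\left(-2\right) \left(\left(382 - 223\right) - 446\right)}{\left(0 + 4300\right) \frac{1}{13331 - 20352}} + \frac{49050}{2577} = \frac{\left(-2\right) \left(159 - 446\right)}{4300 \frac{1}{-7021}} + 49050 \cdot \frac{1}{2577} = \frac{\left(-2\right) \left(-287\right)}{4300 \left(- \frac{1}{7021}\right)} + \frac{16350}{859} = \frac{574}{- \frac{4300}{7021}} + \frac{16350}{859} = 574 \left(- \frac{7021}{4300}\right) + \frac{16350}{859} = - \frac{2015027}{2150} + \frac{16350}{859} = - \frac{1695755693}{1846850}$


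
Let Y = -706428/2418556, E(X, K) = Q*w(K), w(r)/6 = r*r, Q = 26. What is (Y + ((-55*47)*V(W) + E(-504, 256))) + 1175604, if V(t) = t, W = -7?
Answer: 6903353747678/604639 ≈ 1.1417e+7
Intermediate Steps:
w(r) = 6*r² (w(r) = 6*(r*r) = 6*r²)
E(X, K) = 156*K² (E(X, K) = 26*(6*K²) = 156*K²)
Y = -176607/604639 (Y = -706428*1/2418556 = -176607/604639 ≈ -0.29209)
(Y + ((-55*47)*V(W) + E(-504, 256))) + 1175604 = (-176607/604639 + (-55*47*(-7) + 156*256²)) + 1175604 = (-176607/604639 + (-2585*(-7) + 156*65536)) + 1175604 = (-176607/604639 + (18095 + 10223616)) + 1175604 = (-176607/604639 + 10241711) + 1175604 = 6192537720722/604639 + 1175604 = 6903353747678/604639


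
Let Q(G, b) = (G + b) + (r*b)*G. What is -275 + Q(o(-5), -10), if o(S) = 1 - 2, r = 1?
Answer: -276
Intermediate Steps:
o(S) = -1
Q(G, b) = G + b + G*b (Q(G, b) = (G + b) + (1*b)*G = (G + b) + b*G = (G + b) + G*b = G + b + G*b)
-275 + Q(o(-5), -10) = -275 + (-1 - 10 - 1*(-10)) = -275 + (-1 - 10 + 10) = -275 - 1 = -276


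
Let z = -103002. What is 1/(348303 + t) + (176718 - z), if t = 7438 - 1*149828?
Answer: 57597984361/205913 ≈ 2.7972e+5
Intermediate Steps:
t = -142390 (t = 7438 - 149828 = -142390)
1/(348303 + t) + (176718 - z) = 1/(348303 - 142390) + (176718 - 1*(-103002)) = 1/205913 + (176718 + 103002) = 1/205913 + 279720 = 57597984361/205913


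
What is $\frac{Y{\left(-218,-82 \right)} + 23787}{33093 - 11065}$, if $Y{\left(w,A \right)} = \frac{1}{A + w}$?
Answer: $\frac{7136099}{6608400} \approx 1.0799$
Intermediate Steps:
$\frac{Y{\left(-218,-82 \right)} + 23787}{33093 - 11065} = \frac{\frac{1}{-82 - 218} + 23787}{33093 - 11065} = \frac{\frac{1}{-300} + 23787}{22028} = \left(- \frac{1}{300} + 23787\right) \frac{1}{22028} = \frac{7136099}{300} \cdot \frac{1}{22028} = \frac{7136099}{6608400}$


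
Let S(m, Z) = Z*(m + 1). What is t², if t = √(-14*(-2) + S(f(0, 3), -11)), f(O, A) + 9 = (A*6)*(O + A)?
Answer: -478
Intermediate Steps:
f(O, A) = -9 + 6*A*(A + O) (f(O, A) = -9 + (A*6)*(O + A) = -9 + (6*A)*(A + O) = -9 + 6*A*(A + O))
S(m, Z) = Z*(1 + m)
t = I*√478 (t = √(-14*(-2) - 11*(1 + (-9 + 6*3² + 6*3*0))) = √(28 - 11*(1 + (-9 + 6*9 + 0))) = √(28 - 11*(1 + (-9 + 54 + 0))) = √(28 - 11*(1 + 45)) = √(28 - 11*46) = √(28 - 506) = √(-478) = I*√478 ≈ 21.863*I)
t² = (I*√478)² = -478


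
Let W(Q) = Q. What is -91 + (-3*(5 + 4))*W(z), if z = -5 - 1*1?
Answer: 71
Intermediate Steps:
z = -6 (z = -5 - 1 = -6)
-91 + (-3*(5 + 4))*W(z) = -91 - 3*(5 + 4)*(-6) = -91 - 3*9*(-6) = -91 - 27*(-6) = -91 + 162 = 71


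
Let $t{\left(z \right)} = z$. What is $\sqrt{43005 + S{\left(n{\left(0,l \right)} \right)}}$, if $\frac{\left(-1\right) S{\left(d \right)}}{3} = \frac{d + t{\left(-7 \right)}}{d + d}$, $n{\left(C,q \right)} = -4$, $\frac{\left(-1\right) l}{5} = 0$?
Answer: $\frac{9 \sqrt{8494}}{4} \approx 207.37$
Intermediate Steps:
$l = 0$ ($l = \left(-5\right) 0 = 0$)
$S{\left(d \right)} = - \frac{3 \left(-7 + d\right)}{2 d}$ ($S{\left(d \right)} = - 3 \frac{d - 7}{d + d} = - 3 \frac{-7 + d}{2 d} = - \frac{3 \left(-7 + d\right)}{2 d}$)
$\sqrt{43005 + S{\left(n{\left(0,l \right)} \right)}} = \sqrt{43005 + \frac{3 \left(7 - -4\right)}{2 \left(-4\right)}} = \sqrt{43005 + \frac{3}{2} \left(- \frac{1}{4}\right) \left(7 + 4\right)} = \sqrt{43005 + \frac{3}{2} \left(- \frac{1}{4}\right) 11} = \sqrt{43005 - \frac{33}{8}} = \sqrt{\frac{344007}{8}} = \frac{9 \sqrt{8494}}{4}$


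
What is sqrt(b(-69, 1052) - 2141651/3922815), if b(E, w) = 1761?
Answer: 2*sqrt(6772676904873165)/3922815 ≈ 41.958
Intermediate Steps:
sqrt(b(-69, 1052) - 2141651/3922815) = sqrt(1761 - 2141651/3922815) = sqrt(6905935564/3922815) = 2*sqrt(6772676904873165)/3922815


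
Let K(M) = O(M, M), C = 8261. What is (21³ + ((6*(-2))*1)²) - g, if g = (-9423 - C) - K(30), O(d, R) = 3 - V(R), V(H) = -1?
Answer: 27093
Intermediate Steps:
O(d, R) = 4 (O(d, R) = 3 - 1*(-1) = 3 + 1 = 4)
K(M) = 4
g = -17688 (g = (-9423 - 1*8261) - 1*4 = (-9423 - 8261) - 4 = -17684 - 4 = -17688)
(21³ + ((6*(-2))*1)²) - g = (21³ + ((6*(-2))*1)²) - 1*(-17688) = (9261 + (-12*1)²) + 17688 = (9261 + (-12)²) + 17688 = (9261 + 144) + 17688 = 9405 + 17688 = 27093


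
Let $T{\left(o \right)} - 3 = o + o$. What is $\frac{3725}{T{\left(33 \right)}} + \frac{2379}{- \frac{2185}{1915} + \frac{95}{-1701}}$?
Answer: $- \frac{104037121483}{53800818} \approx -1933.7$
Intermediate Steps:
$T{\left(o \right)} = 3 + 2 o$ ($T{\left(o \right)} = 3 + \left(o + o\right) = 3 + 2 o$)
$\frac{3725}{T{\left(33 \right)}} + \frac{2379}{- \frac{2185}{1915} + \frac{95}{-1701}} = \frac{3725}{3 + 2 \cdot 33} + \frac{2379}{- \frac{2185}{1915} + \frac{95}{-1701}} = \frac{3725}{3 + 66} + \frac{2379}{\left(-2185\right) \frac{1}{1915} + 95 \left(- \frac{1}{1701}\right)} = \frac{3725}{69} + \frac{2379}{- \frac{437}{383} - \frac{95}{1701}} = 3725 \cdot \frac{1}{69} + \frac{2379}{- \frac{779722}{651483}} = \frac{3725}{69} + 2379 \left(- \frac{651483}{779722}\right) = \frac{3725}{69} - \frac{1549878057}{779722} = - \frac{104037121483}{53800818}$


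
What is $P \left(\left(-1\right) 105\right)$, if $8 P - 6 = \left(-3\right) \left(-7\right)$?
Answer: $- \frac{2835}{8} \approx -354.38$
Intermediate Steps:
$P = \frac{27}{8}$ ($P = \frac{3}{4} + \frac{\left(-3\right) \left(-7\right)}{8} = \frac{3}{4} + \frac{1}{8} \cdot 21 = \frac{3}{4} + \frac{21}{8} = \frac{27}{8} \approx 3.375$)
$P \left(\left(-1\right) 105\right) = \frac{27 \left(\left(-1\right) 105\right)}{8} = \frac{27}{8} \left(-105\right) = - \frac{2835}{8}$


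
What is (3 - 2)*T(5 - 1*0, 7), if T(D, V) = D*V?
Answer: 35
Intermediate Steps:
(3 - 2)*T(5 - 1*0, 7) = (3 - 2)*((5 - 1*0)*7) = 1*((5 + 0)*7) = 1*(5*7) = 1*35 = 35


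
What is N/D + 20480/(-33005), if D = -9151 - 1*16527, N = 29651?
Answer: -300903339/169500478 ≈ -1.7752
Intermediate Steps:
D = -25678 (D = -9151 - 16527 = -25678)
N/D + 20480/(-33005) = 29651/(-25678) + 20480/(-33005) = 29651*(-1/25678) + 20480*(-1/33005) = -29651/25678 - 4096/6601 = -300903339/169500478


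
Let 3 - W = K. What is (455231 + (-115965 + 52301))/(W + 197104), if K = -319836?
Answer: 391567/516943 ≈ 0.75747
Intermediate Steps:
W = 319839 (W = 3 - 1*(-319836) = 3 + 319836 = 319839)
(455231 + (-115965 + 52301))/(W + 197104) = (455231 + (-115965 + 52301))/(319839 + 197104) = (455231 - 63664)/516943 = 391567*(1/516943) = 391567/516943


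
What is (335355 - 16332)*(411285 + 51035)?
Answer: 147490713360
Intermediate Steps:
(335355 - 16332)*(411285 + 51035) = 319023*462320 = 147490713360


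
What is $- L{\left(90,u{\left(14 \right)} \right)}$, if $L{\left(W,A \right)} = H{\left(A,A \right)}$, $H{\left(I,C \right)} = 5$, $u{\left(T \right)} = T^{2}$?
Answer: $-5$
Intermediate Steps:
$L{\left(W,A \right)} = 5$
$- L{\left(90,u{\left(14 \right)} \right)} = \left(-1\right) 5 = -5$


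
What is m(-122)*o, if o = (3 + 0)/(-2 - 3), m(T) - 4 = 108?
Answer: -336/5 ≈ -67.200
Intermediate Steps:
m(T) = 112 (m(T) = 4 + 108 = 112)
o = -3/5 (o = 3/(-5) = 3*(-1/5) = -3/5 ≈ -0.60000)
m(-122)*o = 112*(-3/5) = -336/5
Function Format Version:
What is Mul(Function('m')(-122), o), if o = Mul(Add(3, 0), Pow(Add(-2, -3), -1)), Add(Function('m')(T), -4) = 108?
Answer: Rational(-336, 5) ≈ -67.200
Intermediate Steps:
Function('m')(T) = 112 (Function('m')(T) = Add(4, 108) = 112)
o = Rational(-3, 5) (o = Mul(3, Pow(-5, -1)) = Mul(3, Rational(-1, 5)) = Rational(-3, 5) ≈ -0.60000)
Mul(Function('m')(-122), o) = Mul(112, Rational(-3, 5)) = Rational(-336, 5)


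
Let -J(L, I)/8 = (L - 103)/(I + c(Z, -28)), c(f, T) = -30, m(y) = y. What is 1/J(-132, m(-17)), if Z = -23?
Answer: -1/40 ≈ -0.025000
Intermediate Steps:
J(L, I) = -8*(-103 + L)/(-30 + I) (J(L, I) = -8*(L - 103)/(I - 30) = -8*(-103 + L)/(-30 + I))
1/J(-132, m(-17)) = 1/(8*(103 - 1*(-132))/(-30 - 17)) = 1/(8*(103 + 132)/(-47)) = 1/(8*(-1/47)*235) = 1/(-40) = -1/40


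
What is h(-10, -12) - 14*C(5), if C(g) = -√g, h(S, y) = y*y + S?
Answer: 134 + 14*√5 ≈ 165.30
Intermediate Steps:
h(S, y) = S + y² (h(S, y) = y² + S = S + y²)
h(-10, -12) - 14*C(5) = (-10 + (-12)²) - (-14)*√5 = (-10 + 144) + 14*√5 = 134 + 14*√5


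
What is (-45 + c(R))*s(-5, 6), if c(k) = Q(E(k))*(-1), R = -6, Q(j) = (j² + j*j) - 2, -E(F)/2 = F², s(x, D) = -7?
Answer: 72877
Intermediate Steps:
E(F) = -2*F²
Q(j) = -2 + 2*j² (Q(j) = (j² + j²) - 2 = 2*j² - 2 = -2 + 2*j²)
c(k) = 2 - 8*k⁴ (c(k) = (-2 + 2*(-2*k²)²)*(-1) = (-2 + 2*(4*k⁴))*(-1) = (-2 + 8*k⁴)*(-1) = 2 - 8*k⁴)
(-45 + c(R))*s(-5, 6) = (-45 + (2 - 8*(-6)⁴))*(-7) = (-45 + (2 - 8*1296))*(-7) = (-45 + (2 - 10368))*(-7) = (-45 - 10366)*(-7) = -10411*(-7) = 72877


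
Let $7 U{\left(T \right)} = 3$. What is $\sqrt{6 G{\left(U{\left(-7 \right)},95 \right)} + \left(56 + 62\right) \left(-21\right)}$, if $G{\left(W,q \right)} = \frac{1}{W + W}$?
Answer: $i \sqrt{2471} \approx 49.709 i$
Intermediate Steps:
$U{\left(T \right)} = \frac{3}{7}$ ($U{\left(T \right)} = \frac{1}{7} \cdot 3 = \frac{3}{7}$)
$G{\left(W,q \right)} = \frac{1}{2 W}$
$\sqrt{6 G{\left(U{\left(-7 \right)},95 \right)} + \left(56 + 62\right) \left(-21\right)} = \sqrt{6 \frac{1}{2 \cdot \frac{3}{7}} + \left(56 + 62\right) \left(-21\right)} = \sqrt{6 \cdot \frac{1}{2} \cdot \frac{7}{3} + 118 \left(-21\right)} = \sqrt{6 \cdot \frac{7}{6} - 2478} = \sqrt{7 - 2478} = \sqrt{-2471} = i \sqrt{2471}$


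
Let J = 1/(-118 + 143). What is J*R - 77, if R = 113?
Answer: -1812/25 ≈ -72.480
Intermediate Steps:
J = 1/25 ≈ 0.040000
J*R - 77 = (1/25)*113 - 77 = 113/25 - 77 = -1812/25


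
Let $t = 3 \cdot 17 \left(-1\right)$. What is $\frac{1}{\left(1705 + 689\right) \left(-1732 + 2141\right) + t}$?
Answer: $\frac{1}{979095} \approx 1.0214 \cdot 10^{-6}$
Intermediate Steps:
$t = -51$ ($t = 51 \left(-1\right) = -51$)
$\frac{1}{\left(1705 + 689\right) \left(-1732 + 2141\right) + t} = \frac{1}{\left(1705 + 689\right) \left(-1732 + 2141\right) - 51} = \frac{1}{2394 \cdot 409 - 51} = \frac{1}{979146 - 51} = \frac{1}{979095}$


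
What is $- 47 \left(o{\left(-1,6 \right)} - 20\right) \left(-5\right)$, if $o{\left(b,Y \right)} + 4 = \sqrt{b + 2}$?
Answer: $-5405$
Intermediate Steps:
$o{\left(b,Y \right)} = -4 + \sqrt{2 + b}$ ($o{\left(b,Y \right)} = -4 + \sqrt{b + 2} = -4 + \sqrt{2 + b}$)
$- 47 \left(o{\left(-1,6 \right)} - 20\right) \left(-5\right) = - 47 \left(\left(-4 + \sqrt{2 - 1}\right) - 20\right) \left(-5\right) = - 47 \left(\left(-4 + \sqrt{1}\right) - 20\right) \left(-5\right) = - 47 \left(\left(-4 + 1\right) - 20\right) \left(-5\right) = - 47 \left(-3 - 20\right) \left(-5\right) = \left(-47\right) \left(-23\right) \left(-5\right) = 1081 \left(-5\right) = -5405$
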